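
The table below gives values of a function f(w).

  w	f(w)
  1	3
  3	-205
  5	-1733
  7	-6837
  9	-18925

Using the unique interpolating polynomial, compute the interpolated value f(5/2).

-1473/16

L_0(5/2) = (-1/2)·(-5/2)·(-9/2)·(-13/2)/[(-2)·(-4)·(-6)·(-8)] = 195/2048
L_1(5/2) = (3/2)·(-5/2)·(-9/2)·(-13/2)/[(2)·(-2)·(-4)·(-6)] = 585/512
L_2(5/2) = (3/2)·(-1/2)·(-9/2)·(-13/2)/[(4)·(2)·(-2)·(-4)] = -351/1024
L_3(5/2) = (3/2)·(-1/2)·(-5/2)·(-13/2)/[(6)·(4)·(2)·(-2)] = 65/512
L_4(5/2) = (3/2)·(-1/2)·(-5/2)·(-9/2)/[(8)·(6)·(4)·(2)] = -45/2048
Sum: 3·(195/2048) + (-205)·(585/512) + (-1733)·(-351/1024) + (-6837)·(65/512) + (-18925)·(-45/2048) = -1473/16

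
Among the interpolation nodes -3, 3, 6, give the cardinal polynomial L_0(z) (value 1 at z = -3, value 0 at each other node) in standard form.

L_0(z) = (1/54)z^2 - (1/6)z + 1/3

L_0(z) = (z - 3)(z - 6) / [(-6)·(-9)]
       = (z^2 - 9z + 18) / (54)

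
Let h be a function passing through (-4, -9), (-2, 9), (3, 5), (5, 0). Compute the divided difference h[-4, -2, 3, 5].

h[-4,-2] = (9 - (-9)) / (-2 - (-4)) = 9
h[-2,3] = (5 - 9) / (3 - (-2)) = -4/5
h[3,5] = (0 - 5) / (5 - 3) = -5/2
h[-4,-2,3] = (-4/5 - 9) / (3 - (-4)) = -7/5
h[-2,3,5] = (-5/2 - (-4/5)) / (5 - (-2)) = -17/70
h[-4,-2,3,5] = (-17/70 - (-7/5)) / (5 - (-4)) = 9/70

9/70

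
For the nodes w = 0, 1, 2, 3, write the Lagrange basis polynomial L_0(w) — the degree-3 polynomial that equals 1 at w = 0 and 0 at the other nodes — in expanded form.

L_0(w) = -(1/6)w^3 + w^2 - (11/6)w + 1

L_0(w) = (w - 1)(w - 2)(w - 3) / [(-1)·(-2)·(-3)]
       = (w^3 - 6w^2 + 11w - 6) / (-6)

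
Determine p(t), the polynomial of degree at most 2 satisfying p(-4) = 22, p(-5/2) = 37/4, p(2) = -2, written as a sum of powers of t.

Build the Lagrange basis polynomials:
L_0(t) = (t + 5/2)(t - 2) / [9] = (1/9)t^2 + (1/18)t - 5/9
L_1(t) = (t + 4)(t - 2) / [-27/4] = -(4/27)t^2 - (8/27)t + 32/27
L_2(t) = (t + 4)(t + 5/2) / [27] = (1/27)t^2 + (13/54)t + 10/27
p(t) = 22·L_0 + (37/4)·L_1 + (-2)·L_2
  22·L_0(t) = (22/9)t^2 + (11/9)t - 110/9
  (37/4)·L_1(t) = -(37/27)t^2 - (74/27)t + 296/27
  (-2)·L_2(t) = -(2/27)t^2 - (13/27)t - 20/27
Adding term by term: t^2 - 2t - 2

p(t) = t^2 - 2t - 2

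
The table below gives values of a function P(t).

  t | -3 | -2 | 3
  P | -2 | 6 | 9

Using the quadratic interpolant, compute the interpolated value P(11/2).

-101/8

Evaluate each Lagrange basis at t = 11/2:
L_0(11/2) = (15/2)·(5/2)/[(-1)·(-6)] = 25/8
L_1(11/2) = (17/2)·(5/2)/[(1)·(-5)] = -17/4
L_2(11/2) = (17/2)·(15/2)/[(6)·(5)] = 17/8
Sum: (-2)·(25/8) + 6·(-17/4) + 9·(17/8) = -101/8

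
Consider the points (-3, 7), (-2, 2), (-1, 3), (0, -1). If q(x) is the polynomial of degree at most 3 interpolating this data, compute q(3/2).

Using Newton's divided-difference form:
q[-3,-2] = (2 - 7) / (-2 - (-3)) = -5
q[-2,-1] = (3 - 2) / (-1 - (-2)) = 1
q[-1,0] = (-1 - 3) / (0 - (-1)) = -4
q[-3,-2,-1] = (1 - (-5)) / (-1 - (-3)) = 3
q[-2,-1,0] = (-4 - 1) / (0 - (-2)) = -5/2
q[-3,-2,-1,0] = (-5/2 - 3) / (0 - (-3)) = -11/6
q(3/2) = 7 + (-5)·(9/2) + 3·(9/2)·(7/2) + (-11/6)·(9/2)·(7/2)·(5/2) = -647/16

-647/16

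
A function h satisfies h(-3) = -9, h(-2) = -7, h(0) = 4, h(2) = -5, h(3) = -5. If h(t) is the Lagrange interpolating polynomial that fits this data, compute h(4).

L_0(4) = (6)·(4)·(2)·(1)/[(-1)·(-3)·(-5)·(-6)] = 8/15
L_1(4) = (7)·(4)·(2)·(1)/[(1)·(-2)·(-4)·(-5)] = -7/5
L_2(4) = (7)·(6)·(2)·(1)/[(3)·(2)·(-2)·(-3)] = 7/3
L_3(4) = (7)·(6)·(4)·(1)/[(5)·(4)·(2)·(-1)] = -21/5
L_4(4) = (7)·(6)·(4)·(2)/[(6)·(5)·(3)·(1)] = 56/15
Sum: (-9)·(8/15) + (-7)·(-7/5) + 4·(7/3) + (-5)·(-21/5) + (-5)·(56/15) = 50/3

50/3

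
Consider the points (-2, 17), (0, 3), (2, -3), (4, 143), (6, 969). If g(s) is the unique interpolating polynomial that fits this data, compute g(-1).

3

Evaluate each Lagrange basis at s = -1:
L_0(-1) = (-1)·(-3)·(-5)·(-7)/[(-2)·(-4)·(-6)·(-8)] = 35/128
L_1(-1) = (1)·(-3)·(-5)·(-7)/[(2)·(-2)·(-4)·(-6)] = 35/32
L_2(-1) = (1)·(-1)·(-5)·(-7)/[(4)·(2)·(-2)·(-4)] = -35/64
L_3(-1) = (1)·(-1)·(-3)·(-7)/[(6)·(4)·(2)·(-2)] = 7/32
L_4(-1) = (1)·(-1)·(-3)·(-5)/[(8)·(6)·(4)·(2)] = -5/128
Sum: 17·(35/128) + 3·(35/32) + (-3)·(-35/64) + 143·(7/32) + 969·(-5/128) = 3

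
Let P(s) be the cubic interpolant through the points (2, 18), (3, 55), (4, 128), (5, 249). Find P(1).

5

Using Newton's divided-difference form:
P[2,3] = (55 - 18) / (3 - 2) = 37
P[3,4] = (128 - 55) / (4 - 3) = 73
P[4,5] = (249 - 128) / (5 - 4) = 121
P[2,3,4] = (73 - 37) / (4 - 2) = 18
P[3,4,5] = (121 - 73) / (5 - 3) = 24
P[2,3,4,5] = (24 - 18) / (5 - 2) = 2
P(1) = 18 + 37·(-1) + 18·(-1)·(-2) + 2·(-1)·(-2)·(-3) = 5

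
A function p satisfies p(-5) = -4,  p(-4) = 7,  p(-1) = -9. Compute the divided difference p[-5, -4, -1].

-49/12

p[-5,-4] = (7 - (-4)) / (-4 - (-5)) = 11
p[-4,-1] = (-9 - 7) / (-1 - (-4)) = -16/3
p[-5,-4,-1] = (-16/3 - 11) / (-1 - (-5)) = -49/12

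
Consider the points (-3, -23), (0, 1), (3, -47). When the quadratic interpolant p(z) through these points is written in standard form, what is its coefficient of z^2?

The leading coefficient equals the top divided difference p[-3,0,3].
p[-3,0] = (1 - (-23)) / (0 - (-3)) = 8
p[0,3] = (-47 - 1) / (3 - 0) = -16
p[-3,0,3] = (-16 - 8) / (3 - (-3)) = -4

-4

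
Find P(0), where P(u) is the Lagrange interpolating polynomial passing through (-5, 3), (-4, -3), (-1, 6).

18

Evaluate each Lagrange basis at u = 0:
L_0(0) = (4)·(1)/[(-1)·(-4)] = 1
L_1(0) = (5)·(1)/[(1)·(-3)] = -5/3
L_2(0) = (5)·(4)/[(4)·(3)] = 5/3
Sum: 3·(1) + (-3)·(-5/3) + 6·(5/3) = 18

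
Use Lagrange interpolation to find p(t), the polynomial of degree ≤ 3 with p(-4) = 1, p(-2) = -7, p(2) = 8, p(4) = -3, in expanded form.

Build the Lagrange basis polynomials:
L_0(t) = (t + 2)(t - 2)(t - 4) / [-96] = -(1/96)t^3 + (1/24)t^2 + (1/24)t - 1/6
L_1(t) = (t + 4)(t - 2)(t - 4) / [48] = (1/48)t^3 - (1/24)t^2 - (1/3)t + 2/3
L_2(t) = (t + 4)(t + 2)(t - 4) / [-48] = -(1/48)t^3 - (1/24)t^2 + (1/3)t + 2/3
L_3(t) = (t + 4)(t + 2)(t - 2) / [96] = (1/96)t^3 + (1/24)t^2 - (1/24)t - 1/6
p(t) = 1·L_0 + (-7)·L_1 + 8·L_2 + (-3)·L_3
  1·L_0(t) = -(1/96)t^3 + (1/24)t^2 + (1/24)t - 1/6
  (-7)·L_1(t) = -(7/48)t^3 + (7/24)t^2 + (7/3)t - 14/3
  8·L_2(t) = -(1/6)t^3 - (1/3)t^2 + (8/3)t + 16/3
  (-3)·L_3(t) = -(1/32)t^3 - (1/8)t^2 + (1/8)t + 1/2
Adding term by term: -(17/48)t^3 - (1/8)t^2 + (31/6)t + 1

p(t) = -(17/48)t^3 - (1/8)t^2 + (31/6)t + 1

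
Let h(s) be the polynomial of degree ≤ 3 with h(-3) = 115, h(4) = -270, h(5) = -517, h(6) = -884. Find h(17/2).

Evaluate each Lagrange basis at s = 17/2:
L_0(17/2) = (9/2)·(7/2)·(5/2)/[(-7)·(-8)·(-9)] = -5/64
L_1(17/2) = (23/2)·(7/2)·(5/2)/[(7)·(-1)·(-2)] = 115/16
L_2(17/2) = (23/2)·(9/2)·(5/2)/[(8)·(1)·(-1)] = -1035/64
L_3(17/2) = (23/2)·(9/2)·(7/2)/[(9)·(2)·(1)] = 161/16
Sum: 115·(-5/64) + (-270)·(115/16) + (-517)·(-1035/64) + (-884)·(161/16) = -2484

-2484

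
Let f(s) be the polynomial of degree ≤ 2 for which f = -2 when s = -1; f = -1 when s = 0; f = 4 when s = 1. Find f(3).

26

Evaluate each Lagrange basis at s = 3:
L_0(3) = (3)·(2)/[(-1)·(-2)] = 3
L_1(3) = (4)·(2)/[(1)·(-1)] = -8
L_2(3) = (4)·(3)/[(2)·(1)] = 6
Sum: (-2)·(3) + (-1)·(-8) + 4·(6) = 26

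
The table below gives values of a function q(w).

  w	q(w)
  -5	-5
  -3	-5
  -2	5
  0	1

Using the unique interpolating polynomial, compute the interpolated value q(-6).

L_0(-6) = (-3)·(-4)·(-6)/[(-2)·(-3)·(-5)] = 12/5
L_1(-6) = (-1)·(-4)·(-6)/[(2)·(-1)·(-3)] = -4
L_2(-6) = (-1)·(-3)·(-6)/[(3)·(1)·(-2)] = 3
L_3(-6) = (-1)·(-3)·(-4)/[(5)·(3)·(2)] = -2/5
Sum: (-5)·(12/5) + (-5)·(-4) + 5·(3) + 1·(-2/5) = 113/5

113/5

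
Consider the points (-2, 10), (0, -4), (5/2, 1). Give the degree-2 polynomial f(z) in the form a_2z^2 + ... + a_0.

Build the Lagrange basis polynomials:
L_0(z) = z(z - 5/2) / [9] = (1/9)z^2 - (5/18)z
L_1(z) = (z + 2)(z - 5/2) / [-5] = -(1/5)z^2 + (1/10)z + 1
L_2(z) = (z + 2)z / [45/4] = (4/45)z^2 + (8/45)z
f(z) = 10·L_0 + (-4)·L_1 + 1·L_2
  10·L_0(z) = (10/9)z^2 - (25/9)z
  (-4)·L_1(z) = (4/5)z^2 - (2/5)z - 4
  1·L_2(z) = (4/45)z^2 + (8/45)z
Adding term by term: 2z^2 - 3z - 4

f(z) = 2z^2 - 3z - 4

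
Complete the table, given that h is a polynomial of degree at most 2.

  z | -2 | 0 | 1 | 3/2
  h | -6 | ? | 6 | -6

The 3 known values determine h uniquely (degree ≤ 2).
Evaluate each Lagrange basis at z = 0:
L_0(0) = (-1)·(-3/2)/[(-3)·(-7/2)] = 1/7
L_1(0) = (2)·(-3/2)/[(3)·(-1/2)] = 2
L_2(0) = (2)·(-1)/[(7/2)·(1/2)] = -8/7
Sum: (-6)·(1/7) + 6·(2) + (-6)·(-8/7) = 18

18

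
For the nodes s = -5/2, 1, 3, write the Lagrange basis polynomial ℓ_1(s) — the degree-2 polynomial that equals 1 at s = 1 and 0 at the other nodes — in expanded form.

ℓ_1(s) = (s + 5/2)(s - 3) / [(7/2)·(-2)]
       = (s^2 - (1/2)s - 15/2) / (-7)

ℓ_1(s) = -(1/7)s^2 + (1/14)s + 15/14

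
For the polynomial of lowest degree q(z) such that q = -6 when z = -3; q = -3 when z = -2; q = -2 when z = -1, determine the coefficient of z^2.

-1

The leading coefficient equals the top divided difference q[-3,-2,-1].
q[-3,-2] = (-3 - (-6)) / (-2 - (-3)) = 3
q[-2,-1] = (-2 - (-3)) / (-1 - (-2)) = 1
q[-3,-2,-1] = (1 - 3) / (-1 - (-3)) = -1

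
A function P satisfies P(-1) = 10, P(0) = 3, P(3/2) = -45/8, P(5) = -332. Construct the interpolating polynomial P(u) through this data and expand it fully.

Build the Lagrange basis polynomials:
L_0(u) = u(u - 3/2)(u - 5) / [-15] = -(1/15)u^3 + (13/30)u^2 - (1/2)u
L_1(u) = (u + 1)(u - 3/2)(u - 5) / [15/2] = (2/15)u^3 - (11/15)u^2 + (2/15)u + 1
L_2(u) = (u + 1)u(u - 5) / [-105/8] = -(8/105)u^3 + (32/105)u^2 + (8/21)u
L_3(u) = (u + 1)u(u - 3/2) / [105] = (1/105)u^3 - (1/210)u^2 - (1/70)u
P(u) = 10·L_0 + 3·L_1 + (-45/8)·L_2 + (-332)·L_3
  10·L_0(u) = -(2/3)u^3 + (13/3)u^2 - 5u
  3·L_1(u) = (2/5)u^3 - (11/5)u^2 + (2/5)u + 3
  (-45/8)·L_2(u) = (3/7)u^3 - (12/7)u^2 - (15/7)u
  (-332)·L_3(u) = -(332/105)u^3 + (166/105)u^2 + (166/35)u
Adding term by term: -3u^3 + 2u^2 - 2u + 3

P(u) = -3u^3 + 2u^2 - 2u + 3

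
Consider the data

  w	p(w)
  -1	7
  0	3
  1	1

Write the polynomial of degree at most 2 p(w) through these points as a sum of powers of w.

p(w) = w^2 - 3w + 3

Build the Lagrange basis polynomials:
L_0(w) = w(w - 1) / [2] = (1/2)w^2 - (1/2)w
L_1(w) = (w + 1)(w - 1) / [-1] = -w^2 + 1
L_2(w) = (w + 1)w / [2] = (1/2)w^2 + (1/2)w
p(w) = 7·L_0 + 3·L_1 + 1·L_2
  7·L_0(w) = (7/2)w^2 - (7/2)w
  3·L_1(w) = -3w^2 + 3
  1·L_2(w) = (1/2)w^2 + (1/2)w
Adding term by term: w^2 - 3w + 3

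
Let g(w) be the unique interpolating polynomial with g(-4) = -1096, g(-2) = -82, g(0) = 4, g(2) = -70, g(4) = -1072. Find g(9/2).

Evaluate each Lagrange basis at w = 9/2:
L_0(9/2) = (13/2)·(9/2)·(5/2)·(1/2)/[(-2)·(-4)·(-6)·(-8)] = 195/2048
L_1(9/2) = (17/2)·(9/2)·(5/2)·(1/2)/[(2)·(-2)·(-4)·(-6)] = -255/512
L_2(9/2) = (17/2)·(13/2)·(5/2)·(1/2)/[(4)·(2)·(-2)·(-4)] = 1105/1024
L_3(9/2) = (17/2)·(13/2)·(9/2)·(1/2)/[(6)·(4)·(2)·(-2)] = -663/512
L_4(9/2) = (17/2)·(13/2)·(9/2)·(5/2)/[(8)·(6)·(4)·(2)] = 3315/2048
Sum: (-1096)·(195/2048) + (-82)·(-255/512) + 4·(1105/1024) + (-70)·(-663/512) + (-1072)·(3315/2048) = -6815/4

-6815/4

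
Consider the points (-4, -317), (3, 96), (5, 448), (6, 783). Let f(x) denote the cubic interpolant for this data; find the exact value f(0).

Evaluate each Lagrange basis at x = 0:
L_0(0) = (-3)·(-5)·(-6)/[(-7)·(-9)·(-10)] = 1/7
L_1(0) = (4)·(-5)·(-6)/[(7)·(-2)·(-3)] = 20/7
L_2(0) = (4)·(-3)·(-6)/[(9)·(2)·(-1)] = -4
L_3(0) = (4)·(-3)·(-5)/[(10)·(3)·(1)] = 2
Sum: (-317)·(1/7) + 96·(20/7) + 448·(-4) + 783·(2) = 3

3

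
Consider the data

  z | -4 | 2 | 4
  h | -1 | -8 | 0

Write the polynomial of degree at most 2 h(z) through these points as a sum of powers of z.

h(z) = (31/48)z^2 + (1/8)z - 65/6

Build the Lagrange basis polynomials:
L_0(z) = (z - 2)(z - 4) / [48] = (1/48)z^2 - (1/8)z + 1/6
L_1(z) = (z + 4)(z - 4) / [-12] = -(1/12)z^2 + 4/3
L_2(z) = (z + 4)(z - 2) / [16] = (1/16)z^2 + (1/8)z - 1/2
h(z) = (-1)·L_0 + (-8)·L_1 + 0·L_2
  (-1)·L_0(z) = -(1/48)z^2 + (1/8)z - 1/6
  (-8)·L_1(z) = (2/3)z^2 - 32/3
  0·L_2(z) = 0
Adding term by term: (31/48)z^2 + (1/8)z - 65/6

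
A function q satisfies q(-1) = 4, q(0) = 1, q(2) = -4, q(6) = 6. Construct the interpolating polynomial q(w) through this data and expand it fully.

Newton's divided differences:
q[-1,0] = (1 - 4) / (0 - (-1)) = -3
q[0,2] = (-4 - 1) / (2 - 0) = -5/2
q[2,6] = (6 - (-4)) / (6 - 2) = 5/2
q[-1,0,2] = (-5/2 - (-3)) / (2 - (-1)) = 1/6
q[0,2,6] = (5/2 - (-5/2)) / (6 - 0) = 5/6
q[-1,0,2,6] = (5/6 - 1/6) / (6 - (-1)) = 2/21
q(w) = 4 + (-3)·(w + 1) + (1/6)·(w + 1)w + (2/21)·(w + 1)w(w - 2)
Expanding: q(w) = (2/21)w^3 + (1/14)w^2 - (127/42)w + 1

q(w) = (2/21)w^3 + (1/14)w^2 - (127/42)w + 1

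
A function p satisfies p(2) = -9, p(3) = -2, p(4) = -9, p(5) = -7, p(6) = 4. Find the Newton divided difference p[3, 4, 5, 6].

0

p[3,4] = (-9 - (-2)) / (4 - 3) = -7
p[4,5] = (-7 - (-9)) / (5 - 4) = 2
p[5,6] = (4 - (-7)) / (6 - 5) = 11
p[3,4,5] = (2 - (-7)) / (5 - 3) = 9/2
p[4,5,6] = (11 - 2) / (6 - 4) = 9/2
p[3,4,5,6] = (9/2 - 9/2) / (6 - 3) = 0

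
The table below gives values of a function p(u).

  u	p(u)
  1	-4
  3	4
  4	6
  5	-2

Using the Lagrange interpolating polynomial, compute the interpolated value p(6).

Evaluate each Lagrange basis at u = 6:
L_0(6) = (3)·(2)·(1)/[(-2)·(-3)·(-4)] = -1/4
L_1(6) = (5)·(2)·(1)/[(2)·(-1)·(-2)] = 5/2
L_2(6) = (5)·(3)·(1)/[(3)·(1)·(-1)] = -5
L_3(6) = (5)·(3)·(2)/[(4)·(2)·(1)] = 15/4
Sum: (-4)·(-1/4) + 4·(5/2) + 6·(-5) + (-2)·(15/4) = -53/2

-53/2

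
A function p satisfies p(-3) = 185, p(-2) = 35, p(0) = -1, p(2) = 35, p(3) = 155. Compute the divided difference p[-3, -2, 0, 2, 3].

p[-3,-2] = (35 - 185) / (-2 - (-3)) = -150
p[-2,0] = (-1 - 35) / (0 - (-2)) = -18
p[0,2] = (35 - (-1)) / (2 - 0) = 18
p[2,3] = (155 - 35) / (3 - 2) = 120
p[-3,-2,0] = (-18 - (-150)) / (0 - (-3)) = 44
p[-2,0,2] = (18 - (-18)) / (2 - (-2)) = 9
p[0,2,3] = (120 - 18) / (3 - 0) = 34
p[-3,-2,0,2] = (9 - 44) / (2 - (-3)) = -7
p[-2,0,2,3] = (34 - 9) / (3 - (-2)) = 5
p[-3,-2,0,2,3] = (5 - (-7)) / (3 - (-3)) = 2

2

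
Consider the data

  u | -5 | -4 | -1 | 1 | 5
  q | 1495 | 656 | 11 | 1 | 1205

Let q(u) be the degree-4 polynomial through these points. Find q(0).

Using Newton's divided-difference form:
q[-5,-4] = (656 - 1495) / (-4 - (-5)) = -839
q[-4,-1] = (11 - 656) / (-1 - (-4)) = -215
q[-1,1] = (1 - 11) / (1 - (-1)) = -5
q[1,5] = (1205 - 1) / (5 - 1) = 301
q[-5,-4,-1] = (-215 - (-839)) / (-1 - (-5)) = 156
q[-4,-1,1] = (-5 - (-215)) / (1 - (-4)) = 42
q[-1,1,5] = (301 - (-5)) / (5 - (-1)) = 51
q[-5,-4,-1,1] = (42 - 156) / (1 - (-5)) = -19
q[-4,-1,1,5] = (51 - 42) / (5 - (-4)) = 1
q[-5,-4,-1,1,5] = (1 - (-19)) / (5 - (-5)) = 2
q(0) = 1495 + (-839)·(5) + 156·(5)·(4) + (-19)·(5)·(4)·(1) + 2·(5)·(4)·(1)·(-1) = 0

0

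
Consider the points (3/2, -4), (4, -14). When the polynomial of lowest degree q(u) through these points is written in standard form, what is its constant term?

Build the Lagrange basis polynomials:
L_0(u) = (u - 4) / [-5/2] = -(2/5)u + 8/5
L_1(u) = (u - 3/2) / [5/2] = (2/5)u - 3/5
q(u) = (-4)·L_0 + (-14)·L_1
Only the constant term is needed; take it from each L_i and combine:
(-4)·(8/5) + (-14)·(-3/5) = 2

2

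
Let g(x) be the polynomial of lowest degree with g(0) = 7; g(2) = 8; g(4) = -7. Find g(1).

19/2

Evaluate each Lagrange basis at x = 1:
L_0(1) = (-1)·(-3)/[(-2)·(-4)] = 3/8
L_1(1) = (1)·(-3)/[(2)·(-2)] = 3/4
L_2(1) = (1)·(-1)/[(4)·(2)] = -1/8
Sum: 7·(3/8) + 8·(3/4) + (-7)·(-1/8) = 19/2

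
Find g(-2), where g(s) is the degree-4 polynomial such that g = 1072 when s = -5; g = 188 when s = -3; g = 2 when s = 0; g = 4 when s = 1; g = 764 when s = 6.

52

Evaluate each Lagrange basis at s = -2:
L_0(-2) = (1)·(-2)·(-3)·(-8)/[(-2)·(-5)·(-6)·(-11)] = -4/55
L_1(-2) = (3)·(-2)·(-3)·(-8)/[(2)·(-3)·(-4)·(-9)] = 2/3
L_2(-2) = (3)·(1)·(-3)·(-8)/[(5)·(3)·(-1)·(-6)] = 4/5
L_3(-2) = (3)·(1)·(-2)·(-8)/[(6)·(4)·(1)·(-5)] = -2/5
L_4(-2) = (3)·(1)·(-2)·(-3)/[(11)·(9)·(6)·(5)] = 1/165
Sum: 1072·(-4/55) + 188·(2/3) + 2·(4/5) + 4·(-2/5) + 764·(1/165) = 52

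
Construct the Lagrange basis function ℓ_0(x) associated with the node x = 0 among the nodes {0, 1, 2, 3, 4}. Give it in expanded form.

ℓ_0(x) = (x - 1)(x - 2)(x - 3)(x - 4) / [(-1)·(-2)·(-3)·(-4)]
       = (x^4 - 10x^3 + 35x^2 - 50x + 24) / (24)

ℓ_0(x) = (1/24)x^4 - (5/12)x^3 + (35/24)x^2 - (25/12)x + 1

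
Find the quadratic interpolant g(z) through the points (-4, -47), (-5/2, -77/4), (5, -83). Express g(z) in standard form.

Newton's divided differences:
g[-4,-5/2] = (-77/4 - (-47)) / (-5/2 - (-4)) = 37/2
g[-5/2,5] = (-83 - (-77/4)) / (5 - (-5/2)) = -17/2
g[-4,-5/2,5] = (-17/2 - 37/2) / (5 - (-4)) = -3
g(z) = -47 + (37/2)·(z + 4) + (-3)·(z + 4)(z + 5/2)
Expanding: g(z) = -3z^2 - z - 3

g(z) = -3z^2 - z - 3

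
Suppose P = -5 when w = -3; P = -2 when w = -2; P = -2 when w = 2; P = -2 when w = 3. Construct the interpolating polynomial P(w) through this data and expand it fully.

P(w) = (1/10)w^3 - (3/10)w^2 - (2/5)w - 4/5

L_0(w) = (w + 2)(w - 2)(w - 3) / [-30] = -(1/30)w^3 + (1/10)w^2 + (2/15)w - 2/5
L_1(w) = (w + 3)(w - 2)(w - 3) / [20] = (1/20)w^3 - (1/10)w^2 - (9/20)w + 9/10
L_2(w) = (w + 3)(w + 2)(w - 3) / [-20] = -(1/20)w^3 - (1/10)w^2 + (9/20)w + 9/10
L_3(w) = (w + 3)(w + 2)(w - 2) / [30] = (1/30)w^3 + (1/10)w^2 - (2/15)w - 2/5
P(w) = (-5)·L_0 + (-2)·L_1 + (-2)·L_2 + (-2)·L_3
  (-5)·L_0(w) = (1/6)w^3 - (1/2)w^2 - (2/3)w + 2
  (-2)·L_1(w) = -(1/10)w^3 + (1/5)w^2 + (9/10)w - 9/5
  (-2)·L_2(w) = (1/10)w^3 + (1/5)w^2 - (9/10)w - 9/5
  (-2)·L_3(w) = -(1/15)w^3 - (1/5)w^2 + (4/15)w + 4/5
Adding term by term: (1/10)w^3 - (3/10)w^2 - (2/5)w - 4/5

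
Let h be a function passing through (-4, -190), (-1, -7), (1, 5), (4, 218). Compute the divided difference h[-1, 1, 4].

13

h[-1,1] = (5 - (-7)) / (1 - (-1)) = 6
h[1,4] = (218 - 5) / (4 - 1) = 71
h[-1,1,4] = (71 - 6) / (4 - (-1)) = 13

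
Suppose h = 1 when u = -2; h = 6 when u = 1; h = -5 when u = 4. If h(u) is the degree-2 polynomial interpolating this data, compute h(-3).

Using Newton's divided-difference form:
h[-2,1] = (6 - 1) / (1 - (-2)) = 5/3
h[1,4] = (-5 - 6) / (4 - 1) = -11/3
h[-2,1,4] = (-11/3 - 5/3) / (4 - (-2)) = -8/9
h(-3) = 1 + (5/3)·(-1) + (-8/9)·(-1)·(-4) = -38/9

-38/9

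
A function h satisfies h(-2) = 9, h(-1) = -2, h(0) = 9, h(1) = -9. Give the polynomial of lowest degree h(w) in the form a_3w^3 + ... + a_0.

Newton's divided differences:
h[-2,-1] = (-2 - 9) / (-1 - (-2)) = -11
h[-1,0] = (9 - (-2)) / (0 - (-1)) = 11
h[0,1] = (-9 - 9) / (1 - 0) = -18
h[-2,-1,0] = (11 - (-11)) / (0 - (-2)) = 11
h[-1,0,1] = (-18 - 11) / (1 - (-1)) = -29/2
h[-2,-1,0,1] = (-29/2 - 11) / (1 - (-2)) = -17/2
h(w) = 9 + (-11)·(w + 2) + 11·(w + 2)(w + 1) + (-17/2)·(w + 2)(w + 1)w
Expanding: h(w) = -(17/2)w^3 - (29/2)w^2 + 5w + 9

h(w) = -(17/2)w^3 - (29/2)w^2 + 5w + 9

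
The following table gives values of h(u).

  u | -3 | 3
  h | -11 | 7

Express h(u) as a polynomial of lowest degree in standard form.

h(u) = 3u - 2

Build the Lagrange basis polynomials:
L_0(u) = (u - 3) / [-6] = -(1/6)u + 1/2
L_1(u) = (u + 3) / [6] = (1/6)u + 1/2
h(u) = (-11)·L_0 + 7·L_1
  (-11)·L_0(u) = (11/6)u - 11/2
  7·L_1(u) = (7/6)u + 7/2
Adding term by term: 3u - 2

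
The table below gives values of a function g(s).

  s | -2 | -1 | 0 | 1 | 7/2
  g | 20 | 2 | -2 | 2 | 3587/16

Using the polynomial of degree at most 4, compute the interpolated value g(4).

Evaluate each Lagrange basis at s = 4:
L_0(4) = (5)·(4)·(3)·(1/2)/[(-1)·(-2)·(-3)·(-11/2)] = 10/11
L_1(4) = (6)·(4)·(3)·(1/2)/[(1)·(-1)·(-2)·(-9/2)] = -4
L_2(4) = (6)·(5)·(3)·(1/2)/[(2)·(1)·(-1)·(-7/2)] = 45/7
L_3(4) = (6)·(5)·(4)·(1/2)/[(3)·(2)·(1)·(-5/2)] = -4
L_4(4) = (6)·(5)·(4)·(3)/[(11/2)·(9/2)·(7/2)·(5/2)] = 128/77
Sum: 20·(10/11) + 2·(-4) + (-2)·(45/7) + 2·(-4) + 3587/16·(128/77) = 362

362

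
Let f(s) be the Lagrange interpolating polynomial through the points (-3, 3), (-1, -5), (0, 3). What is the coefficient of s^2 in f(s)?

4

Build the Lagrange basis polynomials:
L_0(s) = (s + 1)s / [6] = (1/6)s^2 + (1/6)s
L_1(s) = (s + 3)s / [-2] = -(1/2)s^2 - (3/2)s
L_2(s) = (s + 3)(s + 1) / [3] = (1/3)s^2 + (4/3)s + 1
f(s) = 3·L_0 + (-5)·L_1 + 3·L_2
Only the coefficient of s^2 is needed; take it from each L_i and combine:
3·(1/6) + (-5)·(-1/2) + 3·(1/3) = 4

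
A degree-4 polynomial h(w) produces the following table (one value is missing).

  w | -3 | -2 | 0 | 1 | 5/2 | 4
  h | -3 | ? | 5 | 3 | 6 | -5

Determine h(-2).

The 5 known values determine h uniquely (degree ≤ 4).
L_0(-2) = (-2)·(-3)·(-9/2)·(-6)/[(-3)·(-4)·(-11/2)·(-7)] = 27/77
L_1(-2) = (1)·(-3)·(-9/2)·(-6)/[(3)·(-1)·(-5/2)·(-4)] = 27/10
L_2(-2) = (1)·(-2)·(-9/2)·(-6)/[(4)·(1)·(-3/2)·(-3)] = -3
L_3(-2) = (1)·(-2)·(-3)·(-6)/[(11/2)·(5/2)·(3/2)·(-3/2)] = 64/55
L_4(-2) = (1)·(-2)·(-3)·(-9/2)/[(7)·(4)·(3)·(3/2)] = -3/14
Sum: (-3)·(27/77) + 5·(27/10) + 3·(-3) + 6·(64/55) + (-5)·(-3/14) = 4428/385

4428/385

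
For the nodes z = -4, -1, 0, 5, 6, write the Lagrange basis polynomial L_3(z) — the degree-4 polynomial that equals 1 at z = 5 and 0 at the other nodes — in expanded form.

L_3(z) = -(1/270)z^4 + (1/270)z^3 + (13/135)z^2 + (4/45)z

L_3(z) = (z + 4)(z + 1)z(z - 6) / [(9)·(6)·(5)·(-1)]
       = (z^4 - z^3 - 26z^2 - 24z) / (-270)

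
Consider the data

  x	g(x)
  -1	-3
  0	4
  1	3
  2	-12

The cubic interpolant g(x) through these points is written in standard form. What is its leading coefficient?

Build the Lagrange basis polynomials:
L_0(x) = x(x - 1)(x - 2) / [-6] = -(1/6)x^3 + (1/2)x^2 - (1/3)x
L_1(x) = (x + 1)(x - 1)(x - 2) / [2] = (1/2)x^3 - x^2 - (1/2)x + 1
L_2(x) = (x + 1)x(x - 2) / [-2] = -(1/2)x^3 + (1/2)x^2 + x
L_3(x) = (x + 1)x(x - 1) / [6] = (1/6)x^3 - (1/6)x
g(x) = (-3)·L_0 + 4·L_1 + 3·L_2 + (-12)·L_3
Only the coefficient of x^3 is needed; take it from each L_i and combine:
(-3)·(-1/6) + 4·(1/2) + 3·(-1/2) + (-12)·(1/6) = -1

-1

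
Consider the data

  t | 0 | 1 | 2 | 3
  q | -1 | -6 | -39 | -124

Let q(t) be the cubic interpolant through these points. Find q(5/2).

Using Newton's divided-difference form:
q[0,1] = (-6 - (-1)) / (1 - 0) = -5
q[1,2] = (-39 - (-6)) / (2 - 1) = -33
q[2,3] = (-124 - (-39)) / (3 - 2) = -85
q[0,1,2] = (-33 - (-5)) / (2 - 0) = -14
q[1,2,3] = (-85 - (-33)) / (3 - 1) = -26
q[0,1,2,3] = (-26 - (-14)) / (3 - 0) = -4
q(5/2) = -1 + (-5)·(5/2) + (-14)·(5/2)·(3/2) + (-4)·(5/2)·(3/2)·(1/2) = -147/2

-147/2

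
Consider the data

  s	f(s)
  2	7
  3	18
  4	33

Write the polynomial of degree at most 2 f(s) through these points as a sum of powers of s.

f(s) = 2s^2 + s - 3

Build the Lagrange basis polynomials:
L_0(s) = (s - 3)(s - 4) / [2] = (1/2)s^2 - (7/2)s + 6
L_1(s) = (s - 2)(s - 4) / [-1] = -s^2 + 6s - 8
L_2(s) = (s - 2)(s - 3) / [2] = (1/2)s^2 - (5/2)s + 3
f(s) = 7·L_0 + 18·L_1 + 33·L_2
  7·L_0(s) = (7/2)s^2 - (49/2)s + 42
  18·L_1(s) = -18s^2 + 108s - 144
  33·L_2(s) = (33/2)s^2 - (165/2)s + 99
Adding term by term: 2s^2 + s - 3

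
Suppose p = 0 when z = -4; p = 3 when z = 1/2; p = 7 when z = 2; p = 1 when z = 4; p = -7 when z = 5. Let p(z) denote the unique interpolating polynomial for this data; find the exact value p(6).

-58775/3402

Evaluate each Lagrange basis at z = 6:
L_0(6) = (11/2)·(4)·(2)·(1)/[(-9/2)·(-6)·(-8)·(-9)] = 11/486
L_1(6) = (10)·(4)·(2)·(1)/[(9/2)·(-3/2)·(-7/2)·(-9/2)] = -1280/1701
L_2(6) = (10)·(11/2)·(2)·(1)/[(6)·(3/2)·(-2)·(-3)] = 55/27
L_3(6) = (10)·(11/2)·(4)·(1)/[(8)·(7/2)·(2)·(-1)] = -55/14
L_4(6) = (10)·(11/2)·(4)·(2)/[(9)·(9/2)·(3)·(1)] = 880/243
Sum: 0 + 3·(-1280/1701) + 7·(55/27) + 1·(-55/14) + (-7)·(880/243) = -58775/3402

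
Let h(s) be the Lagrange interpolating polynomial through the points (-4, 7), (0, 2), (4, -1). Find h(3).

-7/16

L_0(3) = (3)·(-1)/[(-4)·(-8)] = -3/32
L_1(3) = (7)·(-1)/[(4)·(-4)] = 7/16
L_2(3) = (7)·(3)/[(8)·(4)] = 21/32
Sum: 7·(-3/32) + 2·(7/16) + (-1)·(21/32) = -7/16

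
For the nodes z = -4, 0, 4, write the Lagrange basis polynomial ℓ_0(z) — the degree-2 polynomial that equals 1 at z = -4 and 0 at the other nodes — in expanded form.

ℓ_0(z) = z(z - 4) / [(-4)·(-8)]
       = (z^2 - 4z) / (32)

ℓ_0(z) = (1/32)z^2 - (1/8)z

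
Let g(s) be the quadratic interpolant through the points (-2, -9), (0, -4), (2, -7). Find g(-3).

Using Newton's divided-difference form:
g[-2,0] = (-4 - (-9)) / (0 - (-2)) = 5/2
g[0,2] = (-7 - (-4)) / (2 - 0) = -3/2
g[-2,0,2] = (-3/2 - 5/2) / (2 - (-2)) = -1
g(-3) = -9 + (5/2)·(-1) + (-1)·(-1)·(-3) = -29/2

-29/2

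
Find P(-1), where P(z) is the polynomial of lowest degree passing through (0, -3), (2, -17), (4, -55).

Using Newton's divided-difference form:
P[0,2] = (-17 - (-3)) / (2 - 0) = -7
P[2,4] = (-55 - (-17)) / (4 - 2) = -19
P[0,2,4] = (-19 - (-7)) / (4 - 0) = -3
P(-1) = -3 + (-7)·(-1) + (-3)·(-1)·(-3) = -5

-5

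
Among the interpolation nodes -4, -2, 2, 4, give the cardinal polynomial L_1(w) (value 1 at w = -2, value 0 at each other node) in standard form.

L_1(w) = (w + 4)(w - 2)(w - 4) / [(2)·(-4)·(-6)]
       = (w^3 - 2w^2 - 16w + 32) / (48)

L_1(w) = (1/48)w^3 - (1/24)w^2 - (1/3)w + 2/3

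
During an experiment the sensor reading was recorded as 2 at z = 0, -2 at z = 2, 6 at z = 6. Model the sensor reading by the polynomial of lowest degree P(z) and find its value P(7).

Using Newton's divided-difference form:
P[0,2] = (-2 - 2) / (2 - 0) = -2
P[2,6] = (6 - (-2)) / (6 - 2) = 2
P[0,2,6] = (2 - (-2)) / (6 - 0) = 2/3
P(7) = 2 + (-2)·(7) + (2/3)·(7)·(5) = 34/3

34/3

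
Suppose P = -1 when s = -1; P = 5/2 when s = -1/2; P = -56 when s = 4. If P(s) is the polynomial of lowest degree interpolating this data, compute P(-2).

-14

Evaluate each Lagrange basis at s = -2:
L_0(-2) = (-3/2)·(-6)/[(-1/2)·(-5)] = 18/5
L_1(-2) = (-1)·(-6)/[(1/2)·(-9/2)] = -8/3
L_2(-2) = (-1)·(-3/2)/[(5)·(9/2)] = 1/15
Sum: (-1)·(18/5) + 5/2·(-8/3) + (-56)·(1/15) = -14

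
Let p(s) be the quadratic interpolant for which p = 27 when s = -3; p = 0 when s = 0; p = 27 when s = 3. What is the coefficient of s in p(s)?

Build the Lagrange basis polynomials:
L_0(s) = s(s - 3) / [18] = (1/18)s^2 - (1/6)s
L_1(s) = (s + 3)(s - 3) / [-9] = -(1/9)s^2 + 1
L_2(s) = (s + 3)s / [18] = (1/18)s^2 + (1/6)s
p(s) = 27·L_0 + 0·L_1 + 27·L_2
Only the coefficient of s is needed; take it from each L_i and combine:
27·(-1/6) + 0·(0) + 27·(1/6) = 0

0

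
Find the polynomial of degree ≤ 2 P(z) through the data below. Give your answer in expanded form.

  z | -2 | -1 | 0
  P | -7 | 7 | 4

Build the Lagrange basis polynomials:
L_0(z) = (z + 1)z / [2] = (1/2)z^2 + (1/2)z
L_1(z) = (z + 2)z / [-1] = -z^2 - 2z
L_2(z) = (z + 2)(z + 1) / [2] = (1/2)z^2 + (3/2)z + 1
P(z) = (-7)·L_0 + 7·L_1 + 4·L_2
  (-7)·L_0(z) = -(7/2)z^2 - (7/2)z
  7·L_1(z) = -7z^2 - 14z
  4·L_2(z) = 2z^2 + 6z + 4
Adding term by term: -(17/2)z^2 - (23/2)z + 4

P(z) = -(17/2)z^2 - (23/2)z + 4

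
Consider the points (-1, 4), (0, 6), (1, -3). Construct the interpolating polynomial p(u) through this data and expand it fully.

p(u) = -(11/2)u^2 - (7/2)u + 6

Build the Lagrange basis polynomials:
L_0(u) = u(u - 1) / [2] = (1/2)u^2 - (1/2)u
L_1(u) = (u + 1)(u - 1) / [-1] = -u^2 + 1
L_2(u) = (u + 1)u / [2] = (1/2)u^2 + (1/2)u
p(u) = 4·L_0 + 6·L_1 + (-3)·L_2
  4·L_0(u) = 2u^2 - 2u
  6·L_1(u) = -6u^2 + 6
  (-3)·L_2(u) = -(3/2)u^2 - (3/2)u
Adding term by term: -(11/2)u^2 - (7/2)u + 6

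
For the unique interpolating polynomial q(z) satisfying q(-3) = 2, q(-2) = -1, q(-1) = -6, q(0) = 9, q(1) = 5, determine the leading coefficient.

-61/24

The leading coefficient equals the top divided difference q[-3,-2,-1,0,1].
q[-3,-2] = (-1 - 2) / (-2 - (-3)) = -3
q[-2,-1] = (-6 - (-1)) / (-1 - (-2)) = -5
q[-1,0] = (9 - (-6)) / (0 - (-1)) = 15
q[0,1] = (5 - 9) / (1 - 0) = -4
q[-3,-2,-1] = (-5 - (-3)) / (-1 - (-3)) = -1
q[-2,-1,0] = (15 - (-5)) / (0 - (-2)) = 10
q[-1,0,1] = (-4 - 15) / (1 - (-1)) = -19/2
q[-3,-2,-1,0] = (10 - (-1)) / (0 - (-3)) = 11/3
q[-2,-1,0,1] = (-19/2 - 10) / (1 - (-2)) = -13/2
q[-3,-2,-1,0,1] = (-13/2 - 11/3) / (1 - (-3)) = -61/24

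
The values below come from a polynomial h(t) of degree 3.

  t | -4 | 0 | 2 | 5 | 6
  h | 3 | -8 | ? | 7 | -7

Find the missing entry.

The 4 known values determine h uniquely (degree ≤ 3).
Evaluate each Lagrange basis at t = 2:
L_0(2) = (2)·(-3)·(-4)/[(-4)·(-9)·(-10)] = -1/15
L_1(2) = (6)·(-3)·(-4)/[(4)·(-5)·(-6)] = 3/5
L_2(2) = (6)·(2)·(-4)/[(9)·(5)·(-1)] = 16/15
L_3(2) = (6)·(2)·(-3)/[(10)·(6)·(1)] = -3/5
Sum: 3·(-1/15) + (-8)·(3/5) + 7·(16/15) + (-7)·(-3/5) = 20/3

20/3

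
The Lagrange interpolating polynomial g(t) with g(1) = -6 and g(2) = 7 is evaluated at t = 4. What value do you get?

L_0(4) = (2)/[(-1)] = -2
L_1(4) = (3)/[(1)] = 3
Sum: (-6)·(-2) + 7·(3) = 33

33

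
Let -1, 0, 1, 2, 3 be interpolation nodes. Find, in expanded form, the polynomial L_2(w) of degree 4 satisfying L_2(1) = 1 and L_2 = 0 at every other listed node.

L_2(w) = (1/4)w^4 - w^3 + (1/4)w^2 + (3/2)w

L_2(w) = (w + 1)w(w - 2)(w - 3) / [(2)·(1)·(-1)·(-2)]
       = (w^4 - 4w^3 + w^2 + 6w) / (4)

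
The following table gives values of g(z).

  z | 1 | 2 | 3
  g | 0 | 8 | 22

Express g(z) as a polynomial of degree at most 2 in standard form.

Newton's divided differences:
g[1,2] = (8 - 0) / (2 - 1) = 8
g[2,3] = (22 - 8) / (3 - 2) = 14
g[1,2,3] = (14 - 8) / (3 - 1) = 3
g(z) = 8·(z - 1) + 3·(z - 1)(z - 2)
Expanding: g(z) = 3z^2 - z - 2

g(z) = 3z^2 - z - 2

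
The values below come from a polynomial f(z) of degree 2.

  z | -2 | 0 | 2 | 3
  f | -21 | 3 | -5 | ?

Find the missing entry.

The 3 known values determine f uniquely (degree ≤ 2).
L_0(3) = (3)·(1)/[(-2)·(-4)] = 3/8
L_1(3) = (5)·(1)/[(2)·(-2)] = -5/4
L_2(3) = (5)·(3)/[(4)·(2)] = 15/8
Sum: (-21)·(3/8) + 3·(-5/4) + (-5)·(15/8) = -21

-21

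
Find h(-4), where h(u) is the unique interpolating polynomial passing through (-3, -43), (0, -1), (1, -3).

-73

L_0(-4) = (-4)·(-5)/[(-3)·(-4)] = 5/3
L_1(-4) = (-1)·(-5)/[(3)·(-1)] = -5/3
L_2(-4) = (-1)·(-4)/[(4)·(1)] = 1
Sum: (-43)·(5/3) + (-1)·(-5/3) + (-3)·(1) = -73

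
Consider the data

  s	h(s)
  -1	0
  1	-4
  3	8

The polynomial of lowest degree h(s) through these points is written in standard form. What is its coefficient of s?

L_0(s) = (s - 1)(s - 3) / [8] = (1/8)s^2 - (1/2)s + 3/8
L_1(s) = (s + 1)(s - 3) / [-4] = -(1/4)s^2 + (1/2)s + 3/4
L_2(s) = (s + 1)(s - 1) / [8] = (1/8)s^2 - 1/8
h(s) = 0·L_0 + (-4)·L_1 + 8·L_2
Only the coefficient of s is needed; take it from each L_i and combine:
0·(-1/2) + (-4)·(1/2) + 8·(0) = -2

-2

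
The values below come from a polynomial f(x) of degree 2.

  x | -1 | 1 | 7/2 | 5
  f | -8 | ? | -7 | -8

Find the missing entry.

-184/27

The 3 known values determine f uniquely (degree ≤ 2).
Evaluate each Lagrange basis at x = 1:
L_0(1) = (-5/2)·(-4)/[(-9/2)·(-6)] = 10/27
L_1(1) = (2)·(-4)/[(9/2)·(-3/2)] = 32/27
L_2(1) = (2)·(-5/2)/[(6)·(3/2)] = -5/9
Sum: (-8)·(10/27) + (-7)·(32/27) + (-8)·(-5/9) = -184/27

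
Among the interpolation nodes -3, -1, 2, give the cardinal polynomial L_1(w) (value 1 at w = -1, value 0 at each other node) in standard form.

L_1(w) = -(1/6)w^2 - (1/6)w + 1

L_1(w) = (w + 3)(w - 2) / [(2)·(-3)]
       = (w^2 + w - 6) / (-6)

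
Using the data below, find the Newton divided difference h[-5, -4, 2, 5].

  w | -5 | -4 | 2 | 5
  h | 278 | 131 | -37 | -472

h[-5,-4] = (131 - 278) / (-4 - (-5)) = -147
h[-4,2] = (-37 - 131) / (2 - (-4)) = -28
h[2,5] = (-472 - (-37)) / (5 - 2) = -145
h[-5,-4,2] = (-28 - (-147)) / (2 - (-5)) = 17
h[-4,2,5] = (-145 - (-28)) / (5 - (-4)) = -13
h[-5,-4,2,5] = (-13 - 17) / (5 - (-5)) = -3

-3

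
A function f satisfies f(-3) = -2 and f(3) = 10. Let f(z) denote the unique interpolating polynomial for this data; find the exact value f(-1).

Evaluate each Lagrange basis at z = -1:
L_0(-1) = (-4)/[(-6)] = 2/3
L_1(-1) = (2)/[(6)] = 1/3
Sum: (-2)·(2/3) + 10·(1/3) = 2

2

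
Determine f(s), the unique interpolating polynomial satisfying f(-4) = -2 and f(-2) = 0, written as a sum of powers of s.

L_0(s) = (s + 2) / [-2] = -(1/2)s - 1
L_1(s) = (s + 4) / [2] = (1/2)s + 2
f(s) = (-2)·L_0 + 0·L_1
  (-2)·L_0(s) = s + 2
  0·L_1(s) = 0
Adding term by term: s + 2

f(s) = s + 2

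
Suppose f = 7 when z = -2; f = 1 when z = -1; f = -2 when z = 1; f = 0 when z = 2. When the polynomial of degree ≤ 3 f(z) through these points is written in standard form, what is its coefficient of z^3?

-1/12

Build the Lagrange basis polynomials:
L_0(z) = (z + 1)(z - 1)(z - 2) / [-12] = -(1/12)z^3 + (1/6)z^2 + (1/12)z - 1/6
L_1(z) = (z + 2)(z - 1)(z - 2) / [6] = (1/6)z^3 - (1/6)z^2 - (2/3)z + 2/3
L_2(z) = (z + 2)(z + 1)(z - 2) / [-6] = -(1/6)z^3 - (1/6)z^2 + (2/3)z + 2/3
L_3(z) = (z + 2)(z + 1)(z - 1) / [12] = (1/12)z^3 + (1/6)z^2 - (1/12)z - 1/6
f(z) = 7·L_0 + 1·L_1 + (-2)·L_2 + 0·L_3
Only the coefficient of z^3 is needed; take it from each L_i and combine:
7·(-1/12) + 1·(1/6) + (-2)·(-1/6) + 0·(1/12) = -1/12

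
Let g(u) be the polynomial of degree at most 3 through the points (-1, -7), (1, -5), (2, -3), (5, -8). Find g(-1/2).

L_0(-1/2) = (-3/2)·(-5/2)·(-11/2)/[(-2)·(-3)·(-6)] = 55/96
L_1(-1/2) = (1/2)·(-5/2)·(-11/2)/[(2)·(-1)·(-4)] = 55/64
L_2(-1/2) = (1/2)·(-3/2)·(-11/2)/[(3)·(1)·(-3)] = -11/24
L_3(-1/2) = (1/2)·(-3/2)·(-5/2)/[(6)·(4)·(3)] = 5/192
Sum: (-7)·(55/96) + (-5)·(55/64) + (-3)·(-11/24) + (-8)·(5/192) = -457/64

-457/64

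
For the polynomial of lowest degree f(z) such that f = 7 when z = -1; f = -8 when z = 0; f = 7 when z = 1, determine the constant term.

-8

Build the Lagrange basis polynomials:
L_0(z) = z(z - 1) / [2] = (1/2)z^2 - (1/2)z
L_1(z) = (z + 1)(z - 1) / [-1] = -z^2 + 1
L_2(z) = (z + 1)z / [2] = (1/2)z^2 + (1/2)z
f(z) = 7·L_0 + (-8)·L_1 + 7·L_2
Only the constant term is needed; take it from each L_i and combine:
7·(0) + (-8)·(1) + 7·(0) = -8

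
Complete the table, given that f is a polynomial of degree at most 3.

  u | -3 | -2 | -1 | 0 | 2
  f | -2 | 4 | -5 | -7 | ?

98

The 4 known values determine f uniquely (degree ≤ 3).
Evaluate each Lagrange basis at u = 2:
L_0(2) = (4)·(3)·(2)/[(-1)·(-2)·(-3)] = -4
L_1(2) = (5)·(3)·(2)/[(1)·(-1)·(-2)] = 15
L_2(2) = (5)·(4)·(2)/[(2)·(1)·(-1)] = -20
L_3(2) = (5)·(4)·(3)/[(3)·(2)·(1)] = 10
Sum: (-2)·(-4) + 4·(15) + (-5)·(-20) + (-7)·(10) = 98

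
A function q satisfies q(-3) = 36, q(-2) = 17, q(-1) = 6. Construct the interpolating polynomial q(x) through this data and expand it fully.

Newton's divided differences:
q[-3,-2] = (17 - 36) / (-2 - (-3)) = -19
q[-2,-1] = (6 - 17) / (-1 - (-2)) = -11
q[-3,-2,-1] = (-11 - (-19)) / (-1 - (-3)) = 4
q(x) = 36 + (-19)·(x + 3) + 4·(x + 3)(x + 2)
Expanding: q(x) = 4x^2 + x + 3

q(x) = 4x^2 + x + 3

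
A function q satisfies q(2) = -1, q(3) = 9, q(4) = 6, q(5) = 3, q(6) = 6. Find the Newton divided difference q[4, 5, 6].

q[4,5] = (3 - 6) / (5 - 4) = -3
q[5,6] = (6 - 3) / (6 - 5) = 3
q[4,5,6] = (3 - (-3)) / (6 - 4) = 3

3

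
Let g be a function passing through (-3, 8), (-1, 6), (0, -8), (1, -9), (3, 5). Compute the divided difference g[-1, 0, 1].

g[-1,0] = (-8 - 6) / (0 - (-1)) = -14
g[0,1] = (-9 - (-8)) / (1 - 0) = -1
g[-1,0,1] = (-1 - (-14)) / (1 - (-1)) = 13/2

13/2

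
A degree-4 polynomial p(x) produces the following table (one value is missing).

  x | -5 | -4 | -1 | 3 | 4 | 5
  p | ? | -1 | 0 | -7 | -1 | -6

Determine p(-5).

-1153/21

The 5 known values determine p uniquely (degree ≤ 4).
Evaluate each Lagrange basis at x = -5:
L_0(-5) = (-4)·(-8)·(-9)·(-10)/[(-3)·(-7)·(-8)·(-9)] = 40/21
L_1(-5) = (-1)·(-8)·(-9)·(-10)/[(3)·(-4)·(-5)·(-6)] = -2
L_2(-5) = (-1)·(-4)·(-9)·(-10)/[(7)·(4)·(-1)·(-2)] = 45/7
L_3(-5) = (-1)·(-4)·(-8)·(-10)/[(8)·(5)·(1)·(-1)] = -8
L_4(-5) = (-1)·(-4)·(-8)·(-9)/[(9)·(6)·(2)·(1)] = 8/3
Sum: (-1)·(40/21) + 0 + (-7)·(45/7) + (-1)·(-8) + (-6)·(8/3) = -1153/21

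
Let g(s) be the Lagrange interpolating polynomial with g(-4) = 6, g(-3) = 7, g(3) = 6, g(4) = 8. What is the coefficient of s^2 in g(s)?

1/14

L_0(s) = (s + 3)(s - 3)(s - 4) / [-56] = -(1/56)s^3 + (1/14)s^2 + (9/56)s - 9/14
L_1(s) = (s + 4)(s - 3)(s - 4) / [42] = (1/42)s^3 - (1/14)s^2 - (8/21)s + 8/7
L_2(s) = (s + 4)(s + 3)(s - 4) / [-42] = -(1/42)s^3 - (1/14)s^2 + (8/21)s + 8/7
L_3(s) = (s + 4)(s + 3)(s - 3) / [56] = (1/56)s^3 + (1/14)s^2 - (9/56)s - 9/14
g(s) = 6·L_0 + 7·L_1 + 6·L_2 + 8·L_3
Only the coefficient of s^2 is needed; take it from each L_i and combine:
6·(1/14) + 7·(-1/14) + 6·(-1/14) + 8·(1/14) = 1/14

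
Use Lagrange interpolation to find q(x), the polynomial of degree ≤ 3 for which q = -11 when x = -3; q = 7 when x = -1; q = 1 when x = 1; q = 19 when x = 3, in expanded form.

q(x) = x^3 - 4x + 4

Build the Lagrange basis polynomials:
L_0(x) = (x + 1)(x - 1)(x - 3) / [-48] = -(1/48)x^3 + (1/16)x^2 + (1/48)x - 1/16
L_1(x) = (x + 3)(x - 1)(x - 3) / [16] = (1/16)x^3 - (1/16)x^2 - (9/16)x + 9/16
L_2(x) = (x + 3)(x + 1)(x - 3) / [-16] = -(1/16)x^3 - (1/16)x^2 + (9/16)x + 9/16
L_3(x) = (x + 3)(x + 1)(x - 1) / [48] = (1/48)x^3 + (1/16)x^2 - (1/48)x - 1/16
q(x) = (-11)·L_0 + 7·L_1 + 1·L_2 + 19·L_3
  (-11)·L_0(x) = (11/48)x^3 - (11/16)x^2 - (11/48)x + 11/16
  7·L_1(x) = (7/16)x^3 - (7/16)x^2 - (63/16)x + 63/16
  1·L_2(x) = -(1/16)x^3 - (1/16)x^2 + (9/16)x + 9/16
  19·L_3(x) = (19/48)x^3 + (19/16)x^2 - (19/48)x - 19/16
Adding term by term: x^3 - 4x + 4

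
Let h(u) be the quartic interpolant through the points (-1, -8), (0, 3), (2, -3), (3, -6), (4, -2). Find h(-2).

-40

L_0(-2) = (-2)·(-4)·(-5)·(-6)/[(-1)·(-3)·(-4)·(-5)] = 4
L_1(-2) = (-1)·(-4)·(-5)·(-6)/[(1)·(-2)·(-3)·(-4)] = -5
L_2(-2) = (-1)·(-2)·(-5)·(-6)/[(3)·(2)·(-1)·(-2)] = 5
L_3(-2) = (-1)·(-2)·(-4)·(-6)/[(4)·(3)·(1)·(-1)] = -4
L_4(-2) = (-1)·(-2)·(-4)·(-5)/[(5)·(4)·(2)·(1)] = 1
Sum: (-8)·(4) + 3·(-5) + (-3)·(5) + (-6)·(-4) + (-2)·(1) = -40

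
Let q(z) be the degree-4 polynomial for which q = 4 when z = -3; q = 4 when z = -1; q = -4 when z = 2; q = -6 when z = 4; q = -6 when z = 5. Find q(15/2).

Using Newton's divided-difference form:
q[-3,-1] = (4 - 4) / (-1 - (-3)) = 0
q[-1,2] = (-4 - 4) / (2 - (-1)) = -8/3
q[2,4] = (-6 - (-4)) / (4 - 2) = -1
q[4,5] = (-6 - (-6)) / (5 - 4) = 0
q[-3,-1,2] = (-8/3 - 0) / (2 - (-3)) = -8/15
q[-1,2,4] = (-1 - (-8/3)) / (4 - (-1)) = 1/3
q[2,4,5] = (0 - (-1)) / (5 - 2) = 1/3
q[-3,-1,2,4] = (1/3 - (-8/15)) / (4 - (-3)) = 13/105
q[-1,2,4,5] = (1/3 - 1/3) / (5 - (-1)) = 0
q[-3,-1,2,4,5] = (0 - 13/105) / (5 - (-3)) = -13/840
q(15/2) = 4 + 0·(21/2) + (-8/15)·(21/2)·(17/2) + (13/105)·(21/2)·(17/2)·(11/2) + (-13/840)·(21/2)·(17/2)·(11/2)·(7/2) = -1205/128

-1205/128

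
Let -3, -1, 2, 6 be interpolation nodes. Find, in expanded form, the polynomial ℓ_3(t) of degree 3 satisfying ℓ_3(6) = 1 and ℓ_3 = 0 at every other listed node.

ℓ_3(t) = (1/252)t^3 + (1/126)t^2 - (5/252)t - 1/42

ℓ_3(t) = (t + 3)(t + 1)(t - 2) / [(9)·(7)·(4)]
       = (t^3 + 2t^2 - 5t - 6) / (252)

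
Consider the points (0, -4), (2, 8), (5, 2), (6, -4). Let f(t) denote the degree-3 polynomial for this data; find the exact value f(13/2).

L_0(13/2) = (9/2)·(3/2)·(1/2)/[(-2)·(-5)·(-6)] = -9/160
L_1(13/2) = (13/2)·(3/2)·(1/2)/[(2)·(-3)·(-4)] = 13/64
L_2(13/2) = (13/2)·(9/2)·(1/2)/[(5)·(3)·(-1)] = -39/40
L_3(13/2) = (13/2)·(9/2)·(3/2)/[(6)·(4)·(1)] = 117/64
Sum: (-4)·(-9/160) + 8·(13/64) + 2·(-39/40) + (-4)·(117/64) = -593/80

-593/80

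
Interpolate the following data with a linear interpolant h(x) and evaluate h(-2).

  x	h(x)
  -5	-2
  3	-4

-11/4

L_0(-2) = (-5)/[(-8)] = 5/8
L_1(-2) = (3)/[(8)] = 3/8
Sum: (-2)·(5/8) + (-4)·(3/8) = -11/4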